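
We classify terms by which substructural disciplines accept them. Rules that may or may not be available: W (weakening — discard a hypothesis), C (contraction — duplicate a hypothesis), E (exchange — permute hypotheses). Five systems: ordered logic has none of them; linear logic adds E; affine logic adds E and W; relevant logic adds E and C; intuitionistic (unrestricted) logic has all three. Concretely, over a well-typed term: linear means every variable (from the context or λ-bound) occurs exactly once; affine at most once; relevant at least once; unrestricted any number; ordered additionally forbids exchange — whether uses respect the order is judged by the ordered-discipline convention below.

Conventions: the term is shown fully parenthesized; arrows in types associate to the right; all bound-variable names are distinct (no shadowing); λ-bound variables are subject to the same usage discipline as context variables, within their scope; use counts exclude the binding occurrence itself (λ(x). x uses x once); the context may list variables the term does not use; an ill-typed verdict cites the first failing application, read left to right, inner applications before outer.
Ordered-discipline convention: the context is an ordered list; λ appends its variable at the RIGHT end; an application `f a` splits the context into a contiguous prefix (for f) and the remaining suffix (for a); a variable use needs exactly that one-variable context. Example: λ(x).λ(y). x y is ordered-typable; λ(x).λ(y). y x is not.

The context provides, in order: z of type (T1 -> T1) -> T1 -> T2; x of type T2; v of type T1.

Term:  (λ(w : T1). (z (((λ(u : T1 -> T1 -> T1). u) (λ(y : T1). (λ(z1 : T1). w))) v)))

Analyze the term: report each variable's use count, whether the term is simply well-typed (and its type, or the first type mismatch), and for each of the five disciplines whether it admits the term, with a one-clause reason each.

use counts: z=1, x=0, v=1, w (bound)=1, u (bound)=1, y (bound)=0, z1 (bound)=0
order of uses: z, u, w, v
typing: well-typed — term : T1 -> T1 -> T2
ordered ✗ (x, y, z1 never used (weakening))
linear ✗ (x, y, z1 never used (weakening))
affine ✓ (z, x, v, w, u, y, z1: no repeats, contraction unneeded)
relevant ✗ (x, y, z1 never used (weakening))
unrestricted ✓ (simply typable at T1 -> T1 -> T2; W, C, E all held)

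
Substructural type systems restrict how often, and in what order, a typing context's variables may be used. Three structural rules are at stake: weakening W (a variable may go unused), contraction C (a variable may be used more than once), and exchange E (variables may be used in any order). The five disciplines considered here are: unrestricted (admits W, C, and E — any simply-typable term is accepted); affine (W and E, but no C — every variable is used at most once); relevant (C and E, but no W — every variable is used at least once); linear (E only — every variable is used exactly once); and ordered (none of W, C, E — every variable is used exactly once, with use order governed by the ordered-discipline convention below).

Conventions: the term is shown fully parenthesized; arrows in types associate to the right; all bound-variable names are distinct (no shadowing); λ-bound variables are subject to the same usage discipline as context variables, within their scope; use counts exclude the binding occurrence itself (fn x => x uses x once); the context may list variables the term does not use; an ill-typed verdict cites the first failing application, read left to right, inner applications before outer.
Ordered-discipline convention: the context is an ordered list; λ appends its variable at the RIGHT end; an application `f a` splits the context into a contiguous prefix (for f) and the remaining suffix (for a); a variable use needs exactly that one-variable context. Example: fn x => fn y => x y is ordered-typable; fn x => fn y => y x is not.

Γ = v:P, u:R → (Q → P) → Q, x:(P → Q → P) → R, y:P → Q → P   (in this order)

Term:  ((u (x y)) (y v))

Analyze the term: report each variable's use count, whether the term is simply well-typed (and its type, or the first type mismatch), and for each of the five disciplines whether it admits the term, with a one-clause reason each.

usage: v: 1, u: 1, x: 1, y: 2
uses in reading order: u, x, y, y, v
typing: ✓ — Q
ordered: ✗, needs contraction — y ×2
linear: ✗, needs contraction — y ×2
affine: ✗, needs contraction — y ×2
relevant: ✓, every one of v, u, x, y appears
unrestricted: ✓, typability at Q is all that's needed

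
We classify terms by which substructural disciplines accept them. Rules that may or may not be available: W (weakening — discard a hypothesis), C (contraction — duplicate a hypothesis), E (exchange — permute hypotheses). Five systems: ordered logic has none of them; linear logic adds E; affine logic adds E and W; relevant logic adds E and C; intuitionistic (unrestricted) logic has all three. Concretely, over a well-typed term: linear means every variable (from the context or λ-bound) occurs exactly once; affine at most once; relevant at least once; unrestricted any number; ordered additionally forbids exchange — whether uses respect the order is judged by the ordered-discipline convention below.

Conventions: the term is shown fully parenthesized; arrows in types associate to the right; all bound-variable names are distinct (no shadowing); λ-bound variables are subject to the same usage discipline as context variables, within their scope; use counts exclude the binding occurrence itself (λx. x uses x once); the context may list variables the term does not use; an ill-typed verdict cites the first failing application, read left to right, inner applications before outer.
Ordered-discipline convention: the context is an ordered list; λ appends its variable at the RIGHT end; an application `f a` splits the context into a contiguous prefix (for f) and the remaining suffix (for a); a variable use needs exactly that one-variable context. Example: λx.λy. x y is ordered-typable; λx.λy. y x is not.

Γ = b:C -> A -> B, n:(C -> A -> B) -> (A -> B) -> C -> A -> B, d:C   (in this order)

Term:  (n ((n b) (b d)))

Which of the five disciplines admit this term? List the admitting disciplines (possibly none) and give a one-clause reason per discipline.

accepted by: relevant, unrestricted
counts: b ×2; n ×2; d ×1
left-to-right use order: n, n, b, b, d
typing: ✓ — (A -> B) -> C -> A -> B
ordered: ✗, repeated use of b ×2, n ×2
linear: ✗, repeated use of b ×2, n ×2
affine: ✗, repeated use of b ×2, n ×2
relevant: ✓, none of b, n, d goes unused
unrestricted: ✓, typability at (A -> B) -> C -> A -> B is all that's needed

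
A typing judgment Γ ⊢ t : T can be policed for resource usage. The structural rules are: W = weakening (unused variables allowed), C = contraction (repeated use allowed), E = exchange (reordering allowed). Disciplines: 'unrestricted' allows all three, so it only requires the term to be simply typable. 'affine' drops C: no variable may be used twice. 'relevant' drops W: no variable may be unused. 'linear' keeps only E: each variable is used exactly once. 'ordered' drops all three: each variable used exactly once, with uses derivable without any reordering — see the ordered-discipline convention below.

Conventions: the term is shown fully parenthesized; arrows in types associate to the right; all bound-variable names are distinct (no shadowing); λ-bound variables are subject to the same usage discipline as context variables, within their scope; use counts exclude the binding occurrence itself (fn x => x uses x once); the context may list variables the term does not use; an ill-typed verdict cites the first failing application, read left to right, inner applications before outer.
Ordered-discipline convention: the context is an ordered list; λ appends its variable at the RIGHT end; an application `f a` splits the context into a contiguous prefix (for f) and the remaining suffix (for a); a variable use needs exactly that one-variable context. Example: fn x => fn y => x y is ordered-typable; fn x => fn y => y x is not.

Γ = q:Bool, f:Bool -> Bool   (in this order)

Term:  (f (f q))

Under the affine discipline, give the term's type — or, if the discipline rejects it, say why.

not well-typed under affine — needs contraction — f ×2
counts: q: 1, f: 2
order of uses: f, f, q
typing: the term checks, with type Bool
per-discipline verdicts: ordered ✗ | linear ✗ | affine ✗ | relevant ✓ | unrestricted ✓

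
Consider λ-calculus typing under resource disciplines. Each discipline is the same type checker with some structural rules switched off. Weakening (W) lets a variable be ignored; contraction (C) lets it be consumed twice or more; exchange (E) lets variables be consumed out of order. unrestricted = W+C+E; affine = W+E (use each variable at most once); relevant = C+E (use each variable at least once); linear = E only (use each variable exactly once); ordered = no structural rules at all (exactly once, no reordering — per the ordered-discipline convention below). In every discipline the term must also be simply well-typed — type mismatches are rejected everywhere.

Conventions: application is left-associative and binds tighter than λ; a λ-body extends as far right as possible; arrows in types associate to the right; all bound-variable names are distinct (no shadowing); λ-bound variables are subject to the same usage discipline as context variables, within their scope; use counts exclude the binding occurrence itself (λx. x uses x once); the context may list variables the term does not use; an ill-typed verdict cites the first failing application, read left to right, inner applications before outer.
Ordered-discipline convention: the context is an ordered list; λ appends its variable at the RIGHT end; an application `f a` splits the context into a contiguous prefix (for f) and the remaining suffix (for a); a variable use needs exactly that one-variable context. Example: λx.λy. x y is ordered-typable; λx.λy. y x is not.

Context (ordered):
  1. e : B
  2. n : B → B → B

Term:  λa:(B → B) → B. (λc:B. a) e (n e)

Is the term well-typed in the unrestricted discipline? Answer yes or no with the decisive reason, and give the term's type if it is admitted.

yes — typability at ((B → B) → B) → B is all that's needed; term : ((B → B) → B) → B
variable uses: e ×2, n ×1, a (λ-bound) ×1, c (λ-bound) ×0
uses in reading order: a, e, n, e
typing: well-typed at ((B → B) → B) → B
all disciplines: ordered ✗; linear ✗; affine ✗; relevant ✗; unrestricted ✓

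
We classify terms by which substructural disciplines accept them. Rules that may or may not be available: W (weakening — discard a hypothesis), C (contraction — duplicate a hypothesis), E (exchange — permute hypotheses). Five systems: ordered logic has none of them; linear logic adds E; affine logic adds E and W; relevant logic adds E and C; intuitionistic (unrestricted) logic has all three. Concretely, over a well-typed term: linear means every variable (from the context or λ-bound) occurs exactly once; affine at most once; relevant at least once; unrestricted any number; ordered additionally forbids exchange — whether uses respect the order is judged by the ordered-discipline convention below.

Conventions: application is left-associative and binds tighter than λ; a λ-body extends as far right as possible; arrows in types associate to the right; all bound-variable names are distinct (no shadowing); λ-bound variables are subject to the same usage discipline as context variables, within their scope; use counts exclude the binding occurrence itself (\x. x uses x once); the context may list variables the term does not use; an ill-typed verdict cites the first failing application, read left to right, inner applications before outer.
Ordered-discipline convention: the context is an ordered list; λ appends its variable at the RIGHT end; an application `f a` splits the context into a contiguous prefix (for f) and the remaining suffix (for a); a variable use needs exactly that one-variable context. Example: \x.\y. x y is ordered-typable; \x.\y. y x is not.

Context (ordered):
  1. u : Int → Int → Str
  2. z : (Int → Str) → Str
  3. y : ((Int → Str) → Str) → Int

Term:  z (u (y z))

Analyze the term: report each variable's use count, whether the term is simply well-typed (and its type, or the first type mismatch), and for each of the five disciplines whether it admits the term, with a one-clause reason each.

usage: u=1; z=2; y=1
use order (left to right): z, u, y, z
typing: well-typed at Str
ordered: ✗, repeated use of z ×2
linear: ✗, repeated use of z ×2
affine: ✗, repeated use of z ×2
relevant: ✓, none of u, z, y goes unused
unrestricted: ✓, type-checks (Str) and nothing is barred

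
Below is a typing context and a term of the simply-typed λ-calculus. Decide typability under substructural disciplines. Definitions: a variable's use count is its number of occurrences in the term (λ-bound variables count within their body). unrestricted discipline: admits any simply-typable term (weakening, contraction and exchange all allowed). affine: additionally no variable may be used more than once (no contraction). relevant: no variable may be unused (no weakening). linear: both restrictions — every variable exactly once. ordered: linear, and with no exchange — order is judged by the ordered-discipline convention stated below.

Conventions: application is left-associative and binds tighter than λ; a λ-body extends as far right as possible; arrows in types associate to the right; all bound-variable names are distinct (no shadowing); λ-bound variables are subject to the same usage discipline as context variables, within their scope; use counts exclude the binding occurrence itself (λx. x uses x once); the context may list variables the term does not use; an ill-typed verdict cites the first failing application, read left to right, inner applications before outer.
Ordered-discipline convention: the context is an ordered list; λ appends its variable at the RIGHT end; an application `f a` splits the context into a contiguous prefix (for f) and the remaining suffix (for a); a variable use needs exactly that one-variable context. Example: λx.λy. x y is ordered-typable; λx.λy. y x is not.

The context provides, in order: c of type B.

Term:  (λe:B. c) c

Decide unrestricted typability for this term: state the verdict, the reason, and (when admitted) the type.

yes — type-checks (B) and nothing is barred; term : B
usage: c=2, e (λ-bound)=0
use order (left to right): c, c
typing: the term checks, with type B
all disciplines: ordered ✗, linear ✗, affine ✗, relevant ✗, unrestricted ✓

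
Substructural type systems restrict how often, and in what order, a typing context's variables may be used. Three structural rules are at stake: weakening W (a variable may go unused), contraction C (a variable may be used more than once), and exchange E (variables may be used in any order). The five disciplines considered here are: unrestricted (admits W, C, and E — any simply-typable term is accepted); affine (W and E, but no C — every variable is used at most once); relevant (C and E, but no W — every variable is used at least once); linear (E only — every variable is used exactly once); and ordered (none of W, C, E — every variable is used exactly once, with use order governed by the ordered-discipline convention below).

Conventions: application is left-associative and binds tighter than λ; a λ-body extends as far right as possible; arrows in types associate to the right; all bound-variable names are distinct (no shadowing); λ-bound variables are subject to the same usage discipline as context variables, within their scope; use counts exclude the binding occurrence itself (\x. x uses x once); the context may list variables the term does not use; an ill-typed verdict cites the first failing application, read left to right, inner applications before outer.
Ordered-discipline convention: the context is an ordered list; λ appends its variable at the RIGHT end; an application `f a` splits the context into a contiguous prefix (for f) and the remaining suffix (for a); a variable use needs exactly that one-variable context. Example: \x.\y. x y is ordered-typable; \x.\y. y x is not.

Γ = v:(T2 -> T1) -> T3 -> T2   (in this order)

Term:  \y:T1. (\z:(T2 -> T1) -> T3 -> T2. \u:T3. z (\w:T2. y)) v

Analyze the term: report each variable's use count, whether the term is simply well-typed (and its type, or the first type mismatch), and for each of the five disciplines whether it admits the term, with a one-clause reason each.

counts: v ×1, y (bound) ×1, z (bound) ×1, u (bound) ×0, w (bound) ×0
order of uses: z, y, v
typing: ✓ — T1 -> T3 -> T3 -> T2
ordered: ✗ — needs weakening: u, w unused
linear: ✗ — needs weakening: u, w unused
affine: ✓ — at most one use each (v, y, z, u, w)
relevant: ✗ — needs weakening: u, w unused
unrestricted: ✓ — typability at T1 -> T3 -> T3 -> T2 is all that's needed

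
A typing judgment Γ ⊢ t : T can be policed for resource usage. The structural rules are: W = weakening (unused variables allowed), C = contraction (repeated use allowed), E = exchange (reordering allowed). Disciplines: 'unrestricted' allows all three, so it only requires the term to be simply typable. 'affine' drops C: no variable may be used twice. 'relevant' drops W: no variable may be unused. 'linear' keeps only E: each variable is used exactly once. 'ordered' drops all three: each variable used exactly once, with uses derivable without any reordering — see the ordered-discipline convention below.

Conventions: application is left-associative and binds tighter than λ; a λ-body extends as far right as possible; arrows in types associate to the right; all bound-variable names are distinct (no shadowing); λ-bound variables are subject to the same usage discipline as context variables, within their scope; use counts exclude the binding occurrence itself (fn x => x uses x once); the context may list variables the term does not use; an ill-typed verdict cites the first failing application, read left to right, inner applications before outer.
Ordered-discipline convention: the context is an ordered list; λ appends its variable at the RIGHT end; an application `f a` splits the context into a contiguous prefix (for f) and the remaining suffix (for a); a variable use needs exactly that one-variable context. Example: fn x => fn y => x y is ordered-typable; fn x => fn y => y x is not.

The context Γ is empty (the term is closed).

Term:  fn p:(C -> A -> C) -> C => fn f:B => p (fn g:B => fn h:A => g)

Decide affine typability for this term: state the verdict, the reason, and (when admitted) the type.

no — not simply typable
usage: p [bound]: 1, f [bound]: 0, g [bound]: 1, h [bound]: 0
uses in reading order: p, g
typing: ill-typed: an argument B -> A -> B mismatches the expected C -> A -> C
all disciplines: ordered ✗ · linear ✗ · affine ✗ · relevant ✗ · unrestricted ✗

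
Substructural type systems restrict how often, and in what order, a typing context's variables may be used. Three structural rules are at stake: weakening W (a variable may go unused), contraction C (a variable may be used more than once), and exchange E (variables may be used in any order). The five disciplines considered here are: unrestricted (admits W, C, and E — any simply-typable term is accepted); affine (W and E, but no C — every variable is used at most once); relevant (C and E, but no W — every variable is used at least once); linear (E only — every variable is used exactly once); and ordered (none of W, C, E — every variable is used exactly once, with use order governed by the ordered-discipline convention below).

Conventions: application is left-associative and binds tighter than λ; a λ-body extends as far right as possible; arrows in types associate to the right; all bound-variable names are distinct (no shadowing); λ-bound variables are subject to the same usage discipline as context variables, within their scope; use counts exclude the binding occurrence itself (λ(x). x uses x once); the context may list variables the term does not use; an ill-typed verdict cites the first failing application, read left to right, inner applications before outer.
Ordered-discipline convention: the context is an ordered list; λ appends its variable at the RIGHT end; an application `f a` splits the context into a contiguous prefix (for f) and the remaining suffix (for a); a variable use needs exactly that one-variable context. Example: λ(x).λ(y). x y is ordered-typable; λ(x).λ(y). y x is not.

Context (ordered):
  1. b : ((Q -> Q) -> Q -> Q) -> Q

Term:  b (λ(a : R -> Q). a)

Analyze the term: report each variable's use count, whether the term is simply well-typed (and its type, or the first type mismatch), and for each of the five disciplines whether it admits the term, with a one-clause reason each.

counts: b ×1, a [bound] ×1
left-to-right use order: b, a
typing: ill-typed: an application expects (Q -> Q) -> Q -> Q but receives (R -> Q) -> R -> Q
ordered: ✗ — a type mismatch blocks all five
linear: ✗ — the type mismatch rejects it
affine: ✗ — not simply typable
relevant: ✗ — fails simple typing
unrestricted: ✗ — a type mismatch blocks all five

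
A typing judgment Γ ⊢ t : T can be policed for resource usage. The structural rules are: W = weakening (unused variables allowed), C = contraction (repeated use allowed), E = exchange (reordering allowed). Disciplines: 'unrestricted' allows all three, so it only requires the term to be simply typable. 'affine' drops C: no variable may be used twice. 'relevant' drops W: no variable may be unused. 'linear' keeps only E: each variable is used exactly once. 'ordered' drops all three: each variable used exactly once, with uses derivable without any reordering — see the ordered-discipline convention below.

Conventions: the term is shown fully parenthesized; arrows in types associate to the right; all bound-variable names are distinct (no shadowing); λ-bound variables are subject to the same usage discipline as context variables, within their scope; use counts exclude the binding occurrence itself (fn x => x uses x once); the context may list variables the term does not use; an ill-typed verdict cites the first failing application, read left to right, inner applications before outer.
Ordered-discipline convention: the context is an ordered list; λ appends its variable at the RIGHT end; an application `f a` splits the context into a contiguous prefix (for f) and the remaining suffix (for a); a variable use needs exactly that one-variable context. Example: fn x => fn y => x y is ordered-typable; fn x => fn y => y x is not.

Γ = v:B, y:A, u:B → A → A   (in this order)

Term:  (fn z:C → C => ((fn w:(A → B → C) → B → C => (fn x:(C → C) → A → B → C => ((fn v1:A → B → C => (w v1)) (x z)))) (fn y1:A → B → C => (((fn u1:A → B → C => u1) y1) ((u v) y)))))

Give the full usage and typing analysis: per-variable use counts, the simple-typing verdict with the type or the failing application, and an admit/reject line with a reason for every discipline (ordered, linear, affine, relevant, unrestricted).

usage: v ×1; y ×1; u ×1; z [bound] ×1; w [bound] ×1; x [bound] ×1; v1 [bound] ×1; y1 [bound] ×1; u1 [bound] ×1
order of uses: w, v1, x, z, u1, y1, u, v, y
typing: the term checks, with type (C → C) → ((C → C) → A → B → C) → B → C
ordered: ✗, use order w, v1, x, z, u1, y1, u, v, y needs exchange
linear: ✓, single use per variable (v, y, u, z, w, x, v1, y1, u1)
affine: ✓, none of v, y, u, z, w, x, v1, y1, u1 used more than once
relevant: ✓, v, y, u, z, w, x, v1, y1, u1: all used, weakening unneeded
unrestricted: ✓, typability at (C → C) → ((C → C) → A → B → C) → B → C is all that's needed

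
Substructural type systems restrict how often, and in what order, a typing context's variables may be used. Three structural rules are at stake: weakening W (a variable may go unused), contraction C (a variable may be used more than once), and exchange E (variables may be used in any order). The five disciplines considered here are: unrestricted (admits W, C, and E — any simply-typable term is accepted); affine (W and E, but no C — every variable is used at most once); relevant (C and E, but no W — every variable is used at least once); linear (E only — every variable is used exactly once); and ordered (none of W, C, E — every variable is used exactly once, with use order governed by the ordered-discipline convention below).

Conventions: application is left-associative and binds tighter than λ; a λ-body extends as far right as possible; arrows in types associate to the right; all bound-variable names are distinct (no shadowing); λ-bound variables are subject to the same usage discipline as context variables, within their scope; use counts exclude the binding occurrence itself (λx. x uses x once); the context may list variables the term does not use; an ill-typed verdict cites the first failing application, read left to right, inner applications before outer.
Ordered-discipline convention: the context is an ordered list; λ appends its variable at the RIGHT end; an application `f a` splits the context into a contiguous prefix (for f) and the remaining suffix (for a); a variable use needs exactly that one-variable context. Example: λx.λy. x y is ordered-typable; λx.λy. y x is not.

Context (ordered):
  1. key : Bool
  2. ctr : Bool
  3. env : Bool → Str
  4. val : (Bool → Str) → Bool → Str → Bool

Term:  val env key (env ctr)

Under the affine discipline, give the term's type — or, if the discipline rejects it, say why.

not well-typed under affine — repeated use of env ×2
use counts: key=1, ctr=1, env=2, val=1
order of uses: val, env, key, env, ctr
typing: well-typed — term : Bool
summary: ordered ✗, linear ✗, affine ✗, relevant ✓, unrestricted ✓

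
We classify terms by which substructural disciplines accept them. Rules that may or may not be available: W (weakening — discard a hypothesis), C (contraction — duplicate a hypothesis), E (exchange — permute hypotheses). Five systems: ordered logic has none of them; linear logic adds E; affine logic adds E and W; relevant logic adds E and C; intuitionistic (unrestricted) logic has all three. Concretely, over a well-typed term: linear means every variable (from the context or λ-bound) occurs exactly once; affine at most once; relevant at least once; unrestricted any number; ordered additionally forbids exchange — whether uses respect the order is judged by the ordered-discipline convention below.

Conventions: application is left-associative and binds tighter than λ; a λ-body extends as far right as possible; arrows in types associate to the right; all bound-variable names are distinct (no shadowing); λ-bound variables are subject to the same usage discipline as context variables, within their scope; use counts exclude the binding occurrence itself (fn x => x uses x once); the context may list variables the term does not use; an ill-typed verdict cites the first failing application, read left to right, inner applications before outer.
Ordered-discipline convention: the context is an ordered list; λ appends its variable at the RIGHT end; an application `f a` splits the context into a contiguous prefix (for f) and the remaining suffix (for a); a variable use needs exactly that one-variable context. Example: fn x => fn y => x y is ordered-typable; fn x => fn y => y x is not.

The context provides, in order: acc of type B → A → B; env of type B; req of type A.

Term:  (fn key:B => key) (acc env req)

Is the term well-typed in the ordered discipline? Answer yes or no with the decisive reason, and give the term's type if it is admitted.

yes — single-use (acc, env, req, key), ordered derivation ok; term : B
variable uses: acc ×1; env ×1; req ×1; key [bound] ×1
uses in reading order: key, acc, env, req
typing: well-typed at B
all disciplines: ordered ✓; linear ✓; affine ✓; relevant ✓; unrestricted ✓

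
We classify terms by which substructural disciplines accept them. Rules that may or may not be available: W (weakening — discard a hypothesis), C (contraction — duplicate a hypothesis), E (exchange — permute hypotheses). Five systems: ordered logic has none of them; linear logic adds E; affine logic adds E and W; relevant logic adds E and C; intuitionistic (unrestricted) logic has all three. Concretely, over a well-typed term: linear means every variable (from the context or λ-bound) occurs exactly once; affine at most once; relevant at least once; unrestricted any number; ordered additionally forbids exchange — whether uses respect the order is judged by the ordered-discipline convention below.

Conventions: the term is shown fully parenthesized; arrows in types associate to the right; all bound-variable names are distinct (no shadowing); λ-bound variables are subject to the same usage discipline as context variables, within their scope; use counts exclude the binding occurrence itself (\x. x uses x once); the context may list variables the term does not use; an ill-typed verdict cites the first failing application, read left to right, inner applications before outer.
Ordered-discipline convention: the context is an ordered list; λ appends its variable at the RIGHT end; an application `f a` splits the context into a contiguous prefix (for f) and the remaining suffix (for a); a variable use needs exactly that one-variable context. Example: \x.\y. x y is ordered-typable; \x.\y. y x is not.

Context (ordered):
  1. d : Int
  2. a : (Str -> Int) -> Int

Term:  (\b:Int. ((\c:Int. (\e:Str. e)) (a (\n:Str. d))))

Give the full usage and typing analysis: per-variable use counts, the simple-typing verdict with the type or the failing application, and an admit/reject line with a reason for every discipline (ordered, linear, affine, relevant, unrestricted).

use counts: d: 1×; a: 1×; b [bound]: 0×; c [bound]: 0×; e [bound]: 1×; n [bound]: 0×
left-to-right use order: e, a, d
typing: ✓ — Int -> Str -> Str
ordered: ✗ — b, c, n left unused
linear: ✗ — b, c, n left unused
affine: ✓ — d, a, b, c, e, n: no repeats, contraction unneeded
relevant: ✗ — b, c, n left unused
unrestricted: ✓ — well-typed at Int -> Str -> Str; no restrictions here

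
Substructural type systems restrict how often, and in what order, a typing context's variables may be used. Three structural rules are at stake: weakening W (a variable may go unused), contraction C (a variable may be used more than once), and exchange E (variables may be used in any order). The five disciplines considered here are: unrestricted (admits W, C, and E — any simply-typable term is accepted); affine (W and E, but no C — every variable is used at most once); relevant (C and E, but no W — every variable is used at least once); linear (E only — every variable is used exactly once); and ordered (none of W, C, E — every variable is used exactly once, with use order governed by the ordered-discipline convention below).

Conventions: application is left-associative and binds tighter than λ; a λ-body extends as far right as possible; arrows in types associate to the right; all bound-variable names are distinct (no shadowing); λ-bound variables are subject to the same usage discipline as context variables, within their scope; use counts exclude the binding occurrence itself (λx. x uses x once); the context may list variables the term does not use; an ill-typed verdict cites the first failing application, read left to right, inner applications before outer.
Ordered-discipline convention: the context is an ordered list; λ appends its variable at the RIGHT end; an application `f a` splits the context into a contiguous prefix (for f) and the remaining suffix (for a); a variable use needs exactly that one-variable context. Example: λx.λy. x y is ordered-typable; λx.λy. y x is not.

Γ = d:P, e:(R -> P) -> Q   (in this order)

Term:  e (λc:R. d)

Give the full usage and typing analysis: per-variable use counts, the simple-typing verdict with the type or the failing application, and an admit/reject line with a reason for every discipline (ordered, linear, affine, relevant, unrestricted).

counts: d: 1×; e: 1×; c (bound): 0×
left-to-right use order: e, d
typing: the term checks, with type Q
ordered: ✗, c never used (weakening)
linear: ✗, c never used (weakening)
affine: ✓, none of d, e, c used more than once
relevant: ✗, c never used (weakening)
unrestricted: ✓, well-typed at Q; no restrictions here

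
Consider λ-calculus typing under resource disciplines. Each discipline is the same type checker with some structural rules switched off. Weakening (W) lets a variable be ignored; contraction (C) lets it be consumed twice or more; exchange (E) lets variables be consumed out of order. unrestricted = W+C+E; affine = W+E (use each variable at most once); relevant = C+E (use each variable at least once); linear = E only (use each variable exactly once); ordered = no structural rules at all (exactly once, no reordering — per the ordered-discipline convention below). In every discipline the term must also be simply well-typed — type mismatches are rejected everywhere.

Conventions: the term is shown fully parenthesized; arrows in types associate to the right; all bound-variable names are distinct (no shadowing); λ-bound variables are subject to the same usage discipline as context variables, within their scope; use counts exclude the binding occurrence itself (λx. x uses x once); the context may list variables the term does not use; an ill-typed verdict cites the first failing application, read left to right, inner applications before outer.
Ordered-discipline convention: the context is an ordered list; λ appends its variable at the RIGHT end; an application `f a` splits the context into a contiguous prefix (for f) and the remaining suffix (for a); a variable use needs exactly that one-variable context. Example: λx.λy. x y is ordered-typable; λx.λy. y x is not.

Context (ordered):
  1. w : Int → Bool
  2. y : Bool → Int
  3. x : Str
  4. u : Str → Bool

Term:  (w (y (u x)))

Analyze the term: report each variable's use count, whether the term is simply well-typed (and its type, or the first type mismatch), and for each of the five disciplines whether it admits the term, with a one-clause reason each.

usage: w=1, y=1, x=1, u=1
order of uses: w, y, u, x
typing: the term checks, with type Bool
ordered: ✗ — needs exchange: uses follow w, y, u, x
linear: ✓ — exactly-once usage across w, y, x, u
affine: ✓ — none of w, y, x, u used more than once
relevant: ✓ — every one of w, y, x, u appears
unrestricted: ✓ — type-checks (Bool) and nothing is barred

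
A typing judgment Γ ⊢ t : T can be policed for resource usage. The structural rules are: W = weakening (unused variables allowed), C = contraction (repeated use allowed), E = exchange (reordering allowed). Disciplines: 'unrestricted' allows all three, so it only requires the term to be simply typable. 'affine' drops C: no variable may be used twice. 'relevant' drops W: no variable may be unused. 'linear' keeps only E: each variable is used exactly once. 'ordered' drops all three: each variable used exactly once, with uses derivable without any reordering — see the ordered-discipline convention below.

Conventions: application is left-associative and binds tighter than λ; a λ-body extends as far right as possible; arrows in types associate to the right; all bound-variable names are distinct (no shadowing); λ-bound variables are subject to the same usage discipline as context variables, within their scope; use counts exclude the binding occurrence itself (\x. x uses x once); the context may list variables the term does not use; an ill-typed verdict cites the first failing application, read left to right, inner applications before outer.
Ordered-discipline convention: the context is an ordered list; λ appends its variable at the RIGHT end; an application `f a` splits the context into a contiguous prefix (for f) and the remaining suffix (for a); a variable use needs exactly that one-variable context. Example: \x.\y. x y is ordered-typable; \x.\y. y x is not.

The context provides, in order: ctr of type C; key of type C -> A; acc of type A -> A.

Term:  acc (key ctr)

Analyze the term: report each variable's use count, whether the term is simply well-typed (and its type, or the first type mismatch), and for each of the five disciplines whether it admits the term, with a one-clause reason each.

variable uses: ctr=1, key=1, acc=1
uses in reading order: acc, key, ctr
typing: well-typed at A
ordered: ✗, use order acc, key, ctr needs exchange
linear: ✓, single use per variable (ctr, key, acc)
affine: ✓, none of ctr, key, acc used more than once
relevant: ✓, every one of ctr, key, acc appears
unrestricted: ✓, type-checks (A) and nothing is barred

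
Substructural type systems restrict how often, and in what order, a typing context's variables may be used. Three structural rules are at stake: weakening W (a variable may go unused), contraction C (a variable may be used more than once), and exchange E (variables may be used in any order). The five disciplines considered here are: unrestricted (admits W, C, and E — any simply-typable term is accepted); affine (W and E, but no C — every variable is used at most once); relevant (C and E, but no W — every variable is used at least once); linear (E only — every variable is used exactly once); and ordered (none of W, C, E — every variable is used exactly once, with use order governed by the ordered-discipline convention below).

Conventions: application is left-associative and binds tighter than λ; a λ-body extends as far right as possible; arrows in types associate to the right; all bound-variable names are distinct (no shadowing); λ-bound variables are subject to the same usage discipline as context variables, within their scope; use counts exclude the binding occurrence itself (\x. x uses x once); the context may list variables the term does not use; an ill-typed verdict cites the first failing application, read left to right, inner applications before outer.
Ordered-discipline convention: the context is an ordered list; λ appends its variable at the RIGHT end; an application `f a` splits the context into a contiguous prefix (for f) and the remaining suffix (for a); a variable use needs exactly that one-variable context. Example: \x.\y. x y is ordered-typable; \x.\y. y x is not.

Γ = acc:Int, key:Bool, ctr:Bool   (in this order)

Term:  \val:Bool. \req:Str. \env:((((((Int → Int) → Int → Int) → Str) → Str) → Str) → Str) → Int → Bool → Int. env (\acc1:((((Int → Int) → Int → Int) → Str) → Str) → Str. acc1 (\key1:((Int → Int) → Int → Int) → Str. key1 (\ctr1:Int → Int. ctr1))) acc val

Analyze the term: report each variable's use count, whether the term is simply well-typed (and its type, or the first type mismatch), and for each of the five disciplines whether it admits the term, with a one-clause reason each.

use counts: acc=1; key=0; ctr=0; val [bound]=1; req [bound]=0; env [bound]=1; acc1 [bound]=1; key1 [bound]=1; ctr1 [bound]=1
order of uses: env, acc1, key1, ctr1, acc, val
typing: well-typed — term : Bool → Str → (((((((Int → Int) → Int → Int) → Str) → Str) → Str) → Str) → Int → Bool → Int) → Int
ordered: ✗, unused: key, ctr, req — weakening required
linear: ✗, unused: key, ctr, req — weakening required
affine: ✓, acc, key, ctr, val, req, env, acc1, key1, ctr1: no repeats, contraction unneeded
relevant: ✗, unused: key, ctr, req — weakening required
unrestricted: ✓, well-typed at Bool → Str → (((((((Int → Int) → Int → Int) → Str) → Str) → Str) → Str) → Int → Bool → Int) → Int; no restrictions here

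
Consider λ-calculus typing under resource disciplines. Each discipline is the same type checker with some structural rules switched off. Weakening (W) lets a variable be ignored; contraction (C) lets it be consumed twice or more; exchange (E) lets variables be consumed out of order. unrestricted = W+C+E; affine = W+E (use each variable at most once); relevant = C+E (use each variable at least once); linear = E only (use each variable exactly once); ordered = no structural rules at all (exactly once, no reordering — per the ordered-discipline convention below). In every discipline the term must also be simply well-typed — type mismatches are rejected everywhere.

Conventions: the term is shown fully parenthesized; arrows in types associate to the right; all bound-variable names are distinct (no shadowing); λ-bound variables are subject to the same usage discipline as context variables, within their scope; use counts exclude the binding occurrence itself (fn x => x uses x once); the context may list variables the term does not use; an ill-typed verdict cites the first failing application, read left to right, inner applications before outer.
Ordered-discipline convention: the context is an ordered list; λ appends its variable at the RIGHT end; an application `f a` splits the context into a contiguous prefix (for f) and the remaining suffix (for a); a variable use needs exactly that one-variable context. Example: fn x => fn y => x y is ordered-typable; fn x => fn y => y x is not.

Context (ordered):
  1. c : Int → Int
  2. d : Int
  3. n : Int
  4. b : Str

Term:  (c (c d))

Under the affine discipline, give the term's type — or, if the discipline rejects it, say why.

not well-typed under affine — repeated use of c ×2
use counts: c ×2; d ×1; n ×0; b ×0
uses in reading order: c, c, d
typing: the term checks, with type Int
per-discipline verdicts: ordered ✗; linear ✗; affine ✗; relevant ✗; unrestricted ✓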